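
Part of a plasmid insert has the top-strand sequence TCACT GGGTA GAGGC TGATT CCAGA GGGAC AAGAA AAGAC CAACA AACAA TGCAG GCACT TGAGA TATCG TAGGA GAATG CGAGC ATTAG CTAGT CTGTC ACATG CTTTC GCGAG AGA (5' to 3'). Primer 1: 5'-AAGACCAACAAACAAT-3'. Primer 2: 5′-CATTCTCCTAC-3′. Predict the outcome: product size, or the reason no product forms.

Yes — a 45 bp product.

Primer 1 (AAGACCAACAAACAAT) matches the top strand at positions 36–51; it acts as a forward primer.
Primer 2's reverse complement is GTAGGAGAATG, matching the top strand at positions 70–80; it acts as a reverse primer.
The 3' ends face each other across positions 36–80, giving a 45 bp product.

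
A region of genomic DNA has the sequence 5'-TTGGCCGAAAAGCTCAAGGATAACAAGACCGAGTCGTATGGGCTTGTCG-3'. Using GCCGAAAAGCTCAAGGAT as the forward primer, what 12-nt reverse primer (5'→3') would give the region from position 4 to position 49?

The product's 3' end on the top strand is position 49.
The reverse primer anneals to the top strand over positions 38–49, i.e. to ATGGGCTTGTCG.
Its sequence written 5'→3' is the reverse complement: CGACAAGCCCAT.

5'-CGACAAGCCCAT-3'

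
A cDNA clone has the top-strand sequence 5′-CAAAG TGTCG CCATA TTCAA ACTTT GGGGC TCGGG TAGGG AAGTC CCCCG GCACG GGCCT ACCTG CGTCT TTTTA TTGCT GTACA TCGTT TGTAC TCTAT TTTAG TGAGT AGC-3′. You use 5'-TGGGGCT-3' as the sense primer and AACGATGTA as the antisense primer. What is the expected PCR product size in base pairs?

66 bp

The forward primer matches the template at positions 25–31.
Reverse complement of the reverse primer: TACATCGTT. This occurs on the top strand at positions 82–90.
The product runs from position 25 to position 90, so its length is 90 − 25 + 1 = 66 bp.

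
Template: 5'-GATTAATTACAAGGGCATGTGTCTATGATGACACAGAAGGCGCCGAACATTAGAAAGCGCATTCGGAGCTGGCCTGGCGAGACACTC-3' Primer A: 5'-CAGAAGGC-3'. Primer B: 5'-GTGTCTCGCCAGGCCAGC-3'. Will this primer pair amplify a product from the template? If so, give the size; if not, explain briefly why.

Primer A (CAGAAGGC) matches the top strand at positions 34–41; it acts as a forward primer.
Primer B's reverse complement is GCTGGCCTGGCGAGACAC, matching the top strand at positions 68–85; it acts as a reverse primer.
The 3' ends face each other across positions 34–85, giving a 52 bp product.

Yes — a 52 bp product.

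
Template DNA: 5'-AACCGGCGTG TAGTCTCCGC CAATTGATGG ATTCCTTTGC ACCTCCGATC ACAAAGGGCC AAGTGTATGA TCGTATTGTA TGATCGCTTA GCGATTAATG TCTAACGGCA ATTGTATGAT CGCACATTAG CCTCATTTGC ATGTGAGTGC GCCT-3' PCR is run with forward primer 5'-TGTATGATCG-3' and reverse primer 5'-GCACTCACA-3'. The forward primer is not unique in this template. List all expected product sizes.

The forward primer TGTATGATCG matches the top strand at positions 64–73, 77–86, 113–122.
The reverse primer's reverse complement is TGTGAGTGC, matching at positions 142–150.
Each forward site pairs with the reverse site to give a product ending at position 150: sizes 87, 74, 38 bp.

87 bp, 74 bp, 38 bp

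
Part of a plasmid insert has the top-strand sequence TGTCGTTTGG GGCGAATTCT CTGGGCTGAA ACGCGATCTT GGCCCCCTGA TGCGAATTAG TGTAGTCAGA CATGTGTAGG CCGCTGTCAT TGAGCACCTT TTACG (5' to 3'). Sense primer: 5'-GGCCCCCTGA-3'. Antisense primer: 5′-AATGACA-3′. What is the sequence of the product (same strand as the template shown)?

5'-GGCCCCCTGATGCGAATTAGTGTAGTCAGACATGTGTAGGCCGCTGTCATT-3'

Forward primer GGCCCCCTGA is found on the top strand at positions 41–50.
Reverse complement of the reverse primer: TGTCATT. This occurs on the top strand at positions 85–91.
The product is the template from position 41 through 91 (51 bp).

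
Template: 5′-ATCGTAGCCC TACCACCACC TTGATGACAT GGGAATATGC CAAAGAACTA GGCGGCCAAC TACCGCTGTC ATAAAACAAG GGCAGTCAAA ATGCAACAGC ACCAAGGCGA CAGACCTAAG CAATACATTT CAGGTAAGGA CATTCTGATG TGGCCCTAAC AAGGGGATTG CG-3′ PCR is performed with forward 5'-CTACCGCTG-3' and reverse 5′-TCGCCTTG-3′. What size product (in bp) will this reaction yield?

51 bp

The forward primer matches the template at positions 60–68.
Taking the reverse complement of TCGCCTTG gives CAAGGCGA, found at positions 103–110 on the template; the primer anneals here to the top strand with its 3' end pointing upstream.
The product runs from position 60 to position 110, so its length is 110 − 60 + 1 = 51 bp.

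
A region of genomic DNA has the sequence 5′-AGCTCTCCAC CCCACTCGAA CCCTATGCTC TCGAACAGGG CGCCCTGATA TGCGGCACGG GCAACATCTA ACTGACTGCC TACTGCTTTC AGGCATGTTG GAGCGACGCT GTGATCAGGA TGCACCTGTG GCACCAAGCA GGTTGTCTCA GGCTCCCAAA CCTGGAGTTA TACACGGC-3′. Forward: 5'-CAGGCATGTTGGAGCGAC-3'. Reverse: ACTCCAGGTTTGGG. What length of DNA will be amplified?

79 bp

Scanning the template, CAGGCATGTTGGAGCGAC occurs at positions 90–107; this primer anneals to the bottom strand there with its 3' end pointing downstream.
Reverse complement of the reverse primer: CCCAAACCTGGAGT. This occurs on the top strand at positions 155–168.
The product runs from position 90 to position 168, so its length is 168 − 90 + 1 = 79 bp.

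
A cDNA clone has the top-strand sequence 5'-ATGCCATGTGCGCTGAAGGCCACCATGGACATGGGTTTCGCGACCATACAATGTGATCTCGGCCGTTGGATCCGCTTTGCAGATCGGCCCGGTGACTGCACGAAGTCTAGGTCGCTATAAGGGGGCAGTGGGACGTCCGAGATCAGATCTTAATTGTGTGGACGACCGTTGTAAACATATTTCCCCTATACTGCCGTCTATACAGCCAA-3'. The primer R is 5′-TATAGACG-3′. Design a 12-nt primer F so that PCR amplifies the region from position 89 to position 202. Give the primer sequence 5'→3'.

5'-CCGGTGACTGCA-3'

The reverse primer's reverse complement CGTCTATA matches the template at positions 195–202; the product starts at position 89.
The forward primer is identical to the top strand over positions 89–100: CCGGTGACTGCA.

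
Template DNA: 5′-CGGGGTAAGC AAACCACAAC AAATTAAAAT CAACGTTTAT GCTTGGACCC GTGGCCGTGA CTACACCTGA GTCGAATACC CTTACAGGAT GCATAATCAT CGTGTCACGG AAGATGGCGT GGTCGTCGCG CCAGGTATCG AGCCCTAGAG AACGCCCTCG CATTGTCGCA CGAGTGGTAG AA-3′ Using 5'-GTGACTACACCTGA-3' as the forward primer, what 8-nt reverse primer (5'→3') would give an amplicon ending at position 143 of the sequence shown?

The forward primer binds at positions 57–70; the product's 3' end on the top strand is position 143.
The reverse primer anneals to the top strand over positions 136–143, i.e. to TATCGAGC.
Its sequence written 5'→3' is the reverse complement: GCTCGATA.

5'-GCTCGATA-3'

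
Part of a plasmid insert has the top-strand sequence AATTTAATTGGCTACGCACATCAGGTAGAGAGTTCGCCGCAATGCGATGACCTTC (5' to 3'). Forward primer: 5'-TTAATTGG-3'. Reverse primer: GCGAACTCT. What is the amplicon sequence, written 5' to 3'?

5'-TTAATTGGCTACGCACATCAGGTAGAGAGTTCGC-3'

Scanning the template, TTAATTGG occurs at positions 4–11; this primer anneals to the bottom strand there with its 3' end pointing downstream.
Taking the reverse complement of GCGAACTCT gives AGAGTTCGC, found at positions 29–37 on the template; the primer anneals here to the top strand with its 3' end pointing upstream.
The product is the template from position 4 through 37 (34 bp).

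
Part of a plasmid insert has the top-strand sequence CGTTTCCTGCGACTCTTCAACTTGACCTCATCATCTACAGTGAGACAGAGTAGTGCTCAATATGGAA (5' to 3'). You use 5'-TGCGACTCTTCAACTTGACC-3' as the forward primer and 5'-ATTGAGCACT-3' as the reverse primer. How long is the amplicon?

54 bp

The forward primer matches the template at positions 8–27.
The reverse primer's reverse complement is AGTGCTCAAT, which matches the template at positions 52–61.
Amplicon spans positions 8–61: 54 bp.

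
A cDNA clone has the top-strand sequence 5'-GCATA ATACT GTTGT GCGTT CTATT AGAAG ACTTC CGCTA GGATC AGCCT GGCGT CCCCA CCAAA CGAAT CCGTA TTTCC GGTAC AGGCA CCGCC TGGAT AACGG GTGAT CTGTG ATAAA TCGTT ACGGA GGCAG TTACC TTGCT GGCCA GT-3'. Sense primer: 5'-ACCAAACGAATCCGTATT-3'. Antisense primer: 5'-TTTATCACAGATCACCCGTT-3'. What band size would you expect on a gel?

Scanning the template, ACCAAACGAATCCGTATT occurs at positions 60–77; this primer anneals to the bottom strand there with its 3' end pointing downstream.
Reverse complement of the reverse primer: AACGGGTGATCTGTGATAAA. This occurs on the top strand at positions 101–120.
Amplicon spans positions 60–120: 61 bp.

61 bp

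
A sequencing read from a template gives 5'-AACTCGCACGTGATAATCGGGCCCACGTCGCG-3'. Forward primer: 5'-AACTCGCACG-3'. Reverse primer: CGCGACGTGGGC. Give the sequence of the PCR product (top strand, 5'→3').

5'-AACTCGCACGTGATAATCGGGCCCACGTCGCG-3'

The forward primer matches the template at positions 1–10.
Taking the reverse complement of CGCGACGTGGGC gives GCCCACGTCGCG, found at positions 21–32 on the template; the primer anneals here to the top strand with its 3' end pointing upstream.
The product is the template from position 1 through 32 (32 bp).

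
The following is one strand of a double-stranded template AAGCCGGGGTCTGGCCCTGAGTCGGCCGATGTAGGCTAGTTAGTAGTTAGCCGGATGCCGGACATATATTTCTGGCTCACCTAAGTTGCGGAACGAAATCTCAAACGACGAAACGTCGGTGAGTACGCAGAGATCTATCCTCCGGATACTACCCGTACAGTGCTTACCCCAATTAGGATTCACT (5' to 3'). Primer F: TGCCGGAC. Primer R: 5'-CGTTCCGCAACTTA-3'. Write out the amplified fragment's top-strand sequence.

5'-TGCCGGACATATATTTCTGGCTCACCTAAGTTGCGGAACG-3'

Scanning the template, TGCCGGAC occurs at positions 56–63; this primer anneals to the bottom strand there with its 3' end pointing downstream.
Taking the reverse complement of CGTTCCGCAACTTA gives TAAGTTGCGGAACG, found at positions 82–95 on the template; the primer anneals here to the top strand with its 3' end pointing upstream.
The product is the template from position 56 through 95 (40 bp).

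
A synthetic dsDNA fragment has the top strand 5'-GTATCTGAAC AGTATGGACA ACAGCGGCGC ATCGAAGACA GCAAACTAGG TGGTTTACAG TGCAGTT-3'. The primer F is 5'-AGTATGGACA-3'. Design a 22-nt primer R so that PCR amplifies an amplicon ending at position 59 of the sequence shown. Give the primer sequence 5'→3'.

5'-TGTAAACCACCTAGTTTGCTGT-3'

The forward primer binds at positions 11–20; the product's 3' end on the top strand is position 59.
The reverse primer anneals to the top strand over positions 38–59, i.e. to ACAGCAAACTAGGTGGTTTACA.
Its sequence written 5'→3' is the reverse complement: TGTAAACCACCTAGTTTGCTGT.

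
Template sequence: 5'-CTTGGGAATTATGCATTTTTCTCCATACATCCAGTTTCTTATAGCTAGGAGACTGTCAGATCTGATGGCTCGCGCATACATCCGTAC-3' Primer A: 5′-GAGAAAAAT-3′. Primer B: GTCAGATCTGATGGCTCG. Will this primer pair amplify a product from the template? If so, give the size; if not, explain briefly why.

No product — the primers' 3' ends point away from each other.

Primer A (GAGAAAAAT) has reverse complement ATTTTTCTC, which matches the top strand at positions 15–23; primer A anneals to the top strand there with its 3' end pointing upstream toward position 15.
Primer B (GTCAGATCTGATGGCTCG) matches the top strand directly at positions 55–72; it anneals to the bottom strand with its 3' end pointing downstream toward position 72.
The 3' ends diverge (primer A extends toward position 1, primer B toward position 87), so the primers never converge on a shared product.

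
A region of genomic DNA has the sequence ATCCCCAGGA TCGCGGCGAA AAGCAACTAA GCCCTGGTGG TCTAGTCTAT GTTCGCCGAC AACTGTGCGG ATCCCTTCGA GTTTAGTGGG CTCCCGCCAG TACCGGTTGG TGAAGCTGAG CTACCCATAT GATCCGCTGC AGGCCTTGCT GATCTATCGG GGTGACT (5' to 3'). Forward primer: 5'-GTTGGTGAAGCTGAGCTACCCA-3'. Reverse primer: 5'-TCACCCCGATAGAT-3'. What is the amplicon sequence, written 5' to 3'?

Scanning the template, GTTGGTGAAGCTGAGCTACCCA occurs at positions 106–127; this primer anneals to the bottom strand there with its 3' end pointing downstream.
Reverse complement of the reverse primer: ATCTATCGGGGTGA. This occurs on the top strand at positions 152–165.
The product is the template from position 106 through 165 (60 bp).

5'-GTTGGTGAAGCTGAGCTACCCATATGATCCGCTGCAGGCCTTGCTGATCTATCGGGGTGA-3'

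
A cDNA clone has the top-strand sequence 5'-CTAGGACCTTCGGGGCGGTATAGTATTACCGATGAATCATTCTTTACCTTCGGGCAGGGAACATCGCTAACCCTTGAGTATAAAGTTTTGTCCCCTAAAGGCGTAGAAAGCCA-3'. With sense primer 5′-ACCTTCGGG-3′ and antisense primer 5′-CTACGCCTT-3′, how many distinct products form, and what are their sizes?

Two products: 101 bp, 61 bp

The forward primer ACCTTCGGG matches the top strand at positions 6–14, 46–54.
The reverse primer's reverse complement is AAGGCGTAG, matching at positions 98–106.
Each forward site pairs with the reverse site to give a product ending at position 106: sizes 101, 61 bp.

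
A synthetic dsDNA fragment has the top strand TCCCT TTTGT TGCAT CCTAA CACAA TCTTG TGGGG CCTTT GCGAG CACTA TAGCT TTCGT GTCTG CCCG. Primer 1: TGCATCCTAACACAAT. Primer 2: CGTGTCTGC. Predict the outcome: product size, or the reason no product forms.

Primer 1 (TGCATCCTAACACAAT) matches the top strand at positions 11–26 (3' end points downstream).
Primer 2 (CGTGTCTGC) also matches the top strand directly, at positions 58–66 — its reverse complement GCAGACACG is not present.
Both primers anneal to the bottom strand with 3' ends pointing the same way, so neither can prime synthesis back toward the other.

No product — both primers anneal to the same strand and extend in the same direction.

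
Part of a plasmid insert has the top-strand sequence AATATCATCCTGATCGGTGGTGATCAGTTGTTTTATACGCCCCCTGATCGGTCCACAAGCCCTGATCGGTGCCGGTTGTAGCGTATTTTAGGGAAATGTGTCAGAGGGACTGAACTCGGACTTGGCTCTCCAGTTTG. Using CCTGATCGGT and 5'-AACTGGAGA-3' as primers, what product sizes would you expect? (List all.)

127 bp, 93 bp, 75 bp

The forward primer CCTGATCGGT matches the top strand at positions 9–18, 43–52, 61–70.
The reverse primer's reverse complement is TCTCCAGTT, matching at positions 127–135.
Each forward site pairs with the reverse site to give a product ending at position 135: sizes 127, 93, 75 bp.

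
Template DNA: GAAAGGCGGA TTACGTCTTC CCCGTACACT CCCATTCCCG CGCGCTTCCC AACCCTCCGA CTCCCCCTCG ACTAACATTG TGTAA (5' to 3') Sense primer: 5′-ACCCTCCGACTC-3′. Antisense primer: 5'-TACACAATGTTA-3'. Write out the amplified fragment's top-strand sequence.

5'-ACCCTCCGACTCCCCCTCGACTAACATTGTGTA-3'

Forward primer ACCCTCCGACTC is found on the top strand at positions 52–63.
Taking the reverse complement of TACACAATGTTA gives TAACATTGTGTA, found at positions 73–84 on the template; the primer anneals here to the top strand with its 3' end pointing upstream.
The product is the template from position 52 through 84 (33 bp).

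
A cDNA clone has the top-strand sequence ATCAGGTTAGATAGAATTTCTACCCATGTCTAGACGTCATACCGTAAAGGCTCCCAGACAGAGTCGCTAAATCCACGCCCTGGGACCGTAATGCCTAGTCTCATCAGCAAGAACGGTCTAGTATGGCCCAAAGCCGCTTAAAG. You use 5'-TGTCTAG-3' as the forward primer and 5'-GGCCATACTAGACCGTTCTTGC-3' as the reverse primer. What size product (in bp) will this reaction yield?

The forward primer matches the template at positions 27–33.
Reverse complement of the reverse primer: GCAAGAACGGTCTAGTATGGCC. This occurs on the top strand at positions 107–128.
Product length = (reverse-primer end) − (forward-primer start) + 1 = 128 − 27 + 1 = 102 bp.

102 bp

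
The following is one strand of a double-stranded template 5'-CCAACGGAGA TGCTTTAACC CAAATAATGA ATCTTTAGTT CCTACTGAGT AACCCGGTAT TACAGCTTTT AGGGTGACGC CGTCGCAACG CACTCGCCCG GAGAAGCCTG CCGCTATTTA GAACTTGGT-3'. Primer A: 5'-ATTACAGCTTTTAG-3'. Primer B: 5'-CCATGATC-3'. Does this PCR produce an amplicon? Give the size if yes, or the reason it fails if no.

Primer B (CCATGATC) does not match the top strand, and its reverse complement GATCATGG does not match either.
With no annealing site for primer B, no amplification occurs.

No product — primer B has no binding site in the template.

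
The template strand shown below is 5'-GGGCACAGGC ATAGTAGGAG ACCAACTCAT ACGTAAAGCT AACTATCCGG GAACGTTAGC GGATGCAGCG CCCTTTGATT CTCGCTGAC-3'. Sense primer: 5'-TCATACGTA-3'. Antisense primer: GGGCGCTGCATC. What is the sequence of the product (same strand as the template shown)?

5'-TCATACGTAAAGCTAACTATCCGGGAACGTTAGCGGATGCAGCGCCC-3'

Scanning the template, TCATACGTA occurs at positions 27–35; this primer anneals to the bottom strand there with its 3' end pointing downstream.
Reverse complement of the reverse primer: GATGCAGCGCCC. This occurs on the top strand at positions 62–73.
The product is the template from position 27 through 73 (47 bp).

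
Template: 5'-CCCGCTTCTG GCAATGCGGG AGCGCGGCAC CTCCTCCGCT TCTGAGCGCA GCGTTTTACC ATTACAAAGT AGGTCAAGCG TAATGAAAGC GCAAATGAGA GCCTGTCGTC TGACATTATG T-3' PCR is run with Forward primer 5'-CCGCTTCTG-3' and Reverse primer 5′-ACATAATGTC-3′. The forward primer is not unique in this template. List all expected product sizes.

120 bp, 86 bp

The forward primer CCGCTTCTG matches the top strand at positions 2–10, 36–44.
The reverse primer's reverse complement is GACATTATGT, matching at positions 112–121.
Each forward site pairs with the reverse site to give a product ending at position 121: sizes 120, 86 bp.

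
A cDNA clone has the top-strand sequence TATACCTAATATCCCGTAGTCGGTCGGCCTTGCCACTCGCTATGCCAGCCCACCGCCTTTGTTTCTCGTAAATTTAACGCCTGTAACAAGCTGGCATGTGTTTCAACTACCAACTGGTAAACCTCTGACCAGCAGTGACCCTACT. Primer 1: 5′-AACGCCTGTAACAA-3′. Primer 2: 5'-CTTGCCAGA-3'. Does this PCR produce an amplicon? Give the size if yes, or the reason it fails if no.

No product — primer 2 has no binding site in the template.

Primer 2 (CTTGCCAGA) does not match the top strand, and its reverse complement TCTGGCAAG does not match either.
With no annealing site for primer 2, no amplification occurs.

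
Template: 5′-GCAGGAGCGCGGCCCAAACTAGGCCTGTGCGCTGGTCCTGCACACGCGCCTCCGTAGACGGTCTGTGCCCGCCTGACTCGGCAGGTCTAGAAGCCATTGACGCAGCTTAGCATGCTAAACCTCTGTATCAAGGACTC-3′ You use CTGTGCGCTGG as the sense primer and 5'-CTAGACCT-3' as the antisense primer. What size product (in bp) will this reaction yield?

66 bp

Forward primer CTGTGCGCTGG is found on the top strand at positions 25–35.
Reverse complement of the reverse primer: AGGTCTAG. This occurs on the top strand at positions 83–90.
The product runs from position 25 to position 90, so its length is 90 − 25 + 1 = 66 bp.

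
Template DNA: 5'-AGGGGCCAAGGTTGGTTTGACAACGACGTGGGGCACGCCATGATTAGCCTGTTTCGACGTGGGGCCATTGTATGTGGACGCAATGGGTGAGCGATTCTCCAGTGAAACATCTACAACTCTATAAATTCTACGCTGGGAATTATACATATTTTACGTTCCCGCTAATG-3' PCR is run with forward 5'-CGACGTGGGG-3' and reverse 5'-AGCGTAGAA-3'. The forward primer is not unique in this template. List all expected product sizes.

The forward primer CGACGTGGGG matches the top strand at positions 24–33, 55–64.
The reverse primer's reverse complement is TTCTACGCT, matching at positions 126–134.
Each forward site pairs with the reverse site to give a product ending at position 134: sizes 111, 80 bp.

111 bp, 80 bp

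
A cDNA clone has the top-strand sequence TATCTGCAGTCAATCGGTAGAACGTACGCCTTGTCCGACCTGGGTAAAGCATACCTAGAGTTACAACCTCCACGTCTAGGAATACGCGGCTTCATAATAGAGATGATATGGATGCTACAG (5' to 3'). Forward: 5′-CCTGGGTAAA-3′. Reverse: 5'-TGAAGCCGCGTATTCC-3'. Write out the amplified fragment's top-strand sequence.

Forward primer CCTGGGTAAA is found on the top strand at positions 39–48.
Taking the reverse complement of TGAAGCCGCGTATTCC gives GGAATACGCGGCTTCA, found at positions 79–94 on the template; the primer anneals here to the top strand with its 3' end pointing upstream.
The product is the template from position 39 through 94 (56 bp).

5'-CCTGGGTAAAGCATACCTAGAGTTACAACCTCCACGTCTAGGAATACGCGGCTTCA-3'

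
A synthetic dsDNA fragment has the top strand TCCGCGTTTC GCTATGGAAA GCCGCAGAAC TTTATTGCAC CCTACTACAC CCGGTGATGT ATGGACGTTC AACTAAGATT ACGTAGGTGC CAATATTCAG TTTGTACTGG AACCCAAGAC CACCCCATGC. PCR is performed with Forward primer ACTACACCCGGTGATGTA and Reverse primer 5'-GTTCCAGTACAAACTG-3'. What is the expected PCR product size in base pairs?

70 bp

Scanning the template, ACTACACCCGGTGATGTA occurs at positions 44–61; this primer anneals to the bottom strand there with its 3' end pointing downstream.
The reverse primer's reverse complement is CAGTTTGTACTGGAAC, which matches the template at positions 98–113.
Amplicon spans positions 44–113: 70 bp.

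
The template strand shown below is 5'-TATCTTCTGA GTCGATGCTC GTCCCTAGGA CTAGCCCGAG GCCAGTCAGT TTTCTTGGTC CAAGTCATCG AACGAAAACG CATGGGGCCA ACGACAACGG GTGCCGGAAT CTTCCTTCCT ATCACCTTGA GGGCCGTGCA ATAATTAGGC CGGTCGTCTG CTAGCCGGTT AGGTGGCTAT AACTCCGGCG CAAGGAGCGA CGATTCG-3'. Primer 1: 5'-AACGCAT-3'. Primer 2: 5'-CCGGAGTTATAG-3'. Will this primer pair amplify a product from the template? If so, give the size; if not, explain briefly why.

Yes — a 112 bp product.

Primer 1 (AACGCAT) matches the top strand at positions 77–83; it acts as a forward primer.
Primer 2's reverse complement is CTATAACTCCGG, matching the top strand at positions 177–188; it acts as a reverse primer.
The 3' ends face each other across positions 77–188, giving a 112 bp product.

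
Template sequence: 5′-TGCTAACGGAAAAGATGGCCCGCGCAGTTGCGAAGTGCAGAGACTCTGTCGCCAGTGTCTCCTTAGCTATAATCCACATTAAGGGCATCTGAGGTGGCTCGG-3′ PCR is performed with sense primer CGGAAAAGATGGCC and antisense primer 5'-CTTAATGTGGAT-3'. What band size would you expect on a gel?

The forward primer matches the template at positions 7–20.
Taking the reverse complement of CTTAATGTGGAT gives ATCCACATTAAG, found at positions 72–83 on the template; the primer anneals here to the top strand with its 3' end pointing upstream.
Product length = (reverse-primer end) − (forward-primer start) + 1 = 83 − 7 + 1 = 77 bp.

77 bp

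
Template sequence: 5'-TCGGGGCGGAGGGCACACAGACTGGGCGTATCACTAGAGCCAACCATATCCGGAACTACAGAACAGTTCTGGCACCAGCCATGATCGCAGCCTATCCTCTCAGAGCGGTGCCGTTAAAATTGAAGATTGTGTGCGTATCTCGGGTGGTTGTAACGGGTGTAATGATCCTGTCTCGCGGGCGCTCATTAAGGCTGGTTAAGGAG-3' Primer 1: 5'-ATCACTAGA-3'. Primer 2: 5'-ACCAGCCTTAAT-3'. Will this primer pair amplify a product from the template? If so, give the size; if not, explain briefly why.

Primer 1 (ATCACTAGA) matches the top strand at positions 30–38; it acts as a forward primer.
Primer 2's reverse complement is ATTAAGGCTGGT, matching the top strand at positions 185–196; it acts as a reverse primer.
The 3' ends face each other across positions 30–196, giving a 167 bp product.

Yes — a 167 bp product.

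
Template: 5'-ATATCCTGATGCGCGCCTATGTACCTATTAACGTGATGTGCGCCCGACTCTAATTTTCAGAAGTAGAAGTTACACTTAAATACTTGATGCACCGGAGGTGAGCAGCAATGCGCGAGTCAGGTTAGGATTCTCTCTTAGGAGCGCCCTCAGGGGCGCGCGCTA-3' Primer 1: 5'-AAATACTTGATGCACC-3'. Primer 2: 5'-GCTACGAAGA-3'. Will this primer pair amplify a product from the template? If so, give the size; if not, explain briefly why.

No product — primer 2 has no binding site in the template.

Primer 2 (GCTACGAAGA) does not match the top strand, and its reverse complement TCTTCGTAGC does not match either.
With no annealing site for primer 2, no amplification occurs.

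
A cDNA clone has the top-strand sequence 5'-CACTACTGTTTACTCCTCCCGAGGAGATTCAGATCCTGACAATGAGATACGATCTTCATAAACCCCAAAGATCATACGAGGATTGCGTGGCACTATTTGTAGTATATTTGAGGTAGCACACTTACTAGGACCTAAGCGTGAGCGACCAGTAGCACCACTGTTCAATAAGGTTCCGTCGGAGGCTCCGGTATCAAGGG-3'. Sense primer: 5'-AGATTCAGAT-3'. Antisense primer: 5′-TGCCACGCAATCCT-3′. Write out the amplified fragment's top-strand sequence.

Forward primer AGATTCAGAT is found on the top strand at positions 25–34.
Reverse complement of the reverse primer: AGGATTGCGTGGCA. This occurs on the top strand at positions 79–92.
The product is the template from position 25 through 92 (68 bp).

5'-AGATTCAGATCCTGACAATGAGATACGATCTTCATAAACCCCAAAGATCATACGAGGATTGCGTGGCA-3'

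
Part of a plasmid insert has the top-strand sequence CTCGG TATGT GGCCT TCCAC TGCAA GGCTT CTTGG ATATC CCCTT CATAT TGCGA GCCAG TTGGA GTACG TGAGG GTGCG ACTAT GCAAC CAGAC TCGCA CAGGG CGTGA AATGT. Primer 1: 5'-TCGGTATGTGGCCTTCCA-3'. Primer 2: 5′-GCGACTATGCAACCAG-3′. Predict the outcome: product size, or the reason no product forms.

Primer 1 (TCGGTATGTGGCCTTCCA) matches the top strand at positions 2–19 (3' end points downstream).
Primer 2 (GCGACTATGCAACCAG) also matches the top strand directly, at positions 78–93 — its reverse complement CTGGTTGCATAGTCGC is not present.
Both primers anneal to the bottom strand with 3' ends pointing the same way, so neither can prime synthesis back toward the other.

No product — both primers anneal to the same strand and extend in the same direction.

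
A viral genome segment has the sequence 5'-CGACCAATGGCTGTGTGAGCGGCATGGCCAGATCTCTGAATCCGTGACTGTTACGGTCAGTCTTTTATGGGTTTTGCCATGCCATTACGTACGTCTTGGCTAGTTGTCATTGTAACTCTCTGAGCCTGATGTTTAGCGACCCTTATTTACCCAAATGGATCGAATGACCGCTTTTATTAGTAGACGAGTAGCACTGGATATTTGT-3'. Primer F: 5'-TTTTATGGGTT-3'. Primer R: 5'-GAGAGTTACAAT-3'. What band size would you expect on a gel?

Scanning the template, TTTTATGGGTT occurs at positions 63–73; this primer anneals to the bottom strand there with its 3' end pointing downstream.
The reverse primer's reverse complement is ATTGTAACTCTC, which matches the template at positions 109–120.
Product length = (reverse-primer end) − (forward-primer start) + 1 = 120 − 63 + 1 = 58 bp.

58 bp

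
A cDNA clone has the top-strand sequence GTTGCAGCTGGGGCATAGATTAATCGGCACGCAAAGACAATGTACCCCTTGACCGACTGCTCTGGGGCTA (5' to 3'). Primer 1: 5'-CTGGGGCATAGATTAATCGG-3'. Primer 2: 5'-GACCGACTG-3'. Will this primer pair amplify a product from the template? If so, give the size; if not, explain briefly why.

Primer 1 (CTGGGGCATAGATTAATCGG) matches the top strand at positions 8–27 (3' end points downstream).
Primer 2 (GACCGACTG) also matches the top strand directly, at positions 51–59 — its reverse complement CAGTCGGTC is not present.
Both primers anneal to the bottom strand with 3' ends pointing the same way, so neither can prime synthesis back toward the other.

No product — both primers anneal to the same strand and extend in the same direction.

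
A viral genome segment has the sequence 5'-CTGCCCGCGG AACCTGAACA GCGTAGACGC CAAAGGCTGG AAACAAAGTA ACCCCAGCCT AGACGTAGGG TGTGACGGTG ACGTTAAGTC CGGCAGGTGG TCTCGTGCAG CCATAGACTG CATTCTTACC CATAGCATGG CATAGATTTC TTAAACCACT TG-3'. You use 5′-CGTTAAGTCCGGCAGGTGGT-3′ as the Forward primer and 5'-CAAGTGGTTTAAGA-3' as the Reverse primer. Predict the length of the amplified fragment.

81 bp

Scanning the template, CGTTAAGTCCGGCAGGTGGT occurs at positions 82–101; this primer anneals to the bottom strand there with its 3' end pointing downstream.
The reverse primer's reverse complement is TCTTAAACCACTTG, which matches the template at positions 149–162.
The product runs from position 82 to position 162, so its length is 162 − 82 + 1 = 81 bp.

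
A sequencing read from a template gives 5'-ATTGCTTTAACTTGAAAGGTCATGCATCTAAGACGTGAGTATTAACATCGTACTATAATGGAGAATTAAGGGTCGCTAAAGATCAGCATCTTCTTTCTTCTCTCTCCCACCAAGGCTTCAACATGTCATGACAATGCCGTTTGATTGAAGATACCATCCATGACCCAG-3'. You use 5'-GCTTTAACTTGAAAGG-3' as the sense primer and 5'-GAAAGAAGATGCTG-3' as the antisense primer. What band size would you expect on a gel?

94 bp

The forward primer matches the template at positions 4–19.
Taking the reverse complement of GAAAGAAGATGCTG gives CAGCATCTTCTTTC, found at positions 84–97 on the template; the primer anneals here to the top strand with its 3' end pointing upstream.
The product runs from position 4 to position 97, so its length is 97 − 4 + 1 = 94 bp.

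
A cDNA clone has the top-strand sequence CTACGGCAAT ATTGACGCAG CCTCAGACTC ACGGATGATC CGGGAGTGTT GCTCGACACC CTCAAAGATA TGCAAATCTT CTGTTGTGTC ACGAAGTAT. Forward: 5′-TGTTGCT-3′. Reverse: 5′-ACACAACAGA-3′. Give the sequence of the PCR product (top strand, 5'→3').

5'-TGTTGCTCGACACCCTCAAAGATATGCAAATCTTCTGTTGTGT-3'

The forward primer matches the template at positions 47–53.
The reverse primer's reverse complement is TCTGTTGTGT, which matches the template at positions 80–89.
The product is the template from position 47 through 89 (43 bp).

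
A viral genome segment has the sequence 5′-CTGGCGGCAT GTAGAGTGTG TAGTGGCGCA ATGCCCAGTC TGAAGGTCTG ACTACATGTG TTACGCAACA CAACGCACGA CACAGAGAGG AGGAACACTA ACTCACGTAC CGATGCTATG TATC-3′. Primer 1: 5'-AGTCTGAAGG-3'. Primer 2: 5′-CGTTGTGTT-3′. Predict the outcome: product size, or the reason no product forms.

Yes — a 39 bp product.

Primer 1 (AGTCTGAAGG) matches the top strand at positions 37–46; it acts as a forward primer.
Primer 2's reverse complement is AACACAACG, matching the top strand at positions 67–75; it acts as a reverse primer.
The 3' ends face each other across positions 37–75, giving a 39 bp product.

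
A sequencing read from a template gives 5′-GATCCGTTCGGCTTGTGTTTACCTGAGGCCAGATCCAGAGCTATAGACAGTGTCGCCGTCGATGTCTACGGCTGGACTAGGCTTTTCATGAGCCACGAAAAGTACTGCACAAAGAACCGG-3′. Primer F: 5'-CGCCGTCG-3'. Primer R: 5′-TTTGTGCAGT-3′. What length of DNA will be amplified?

Forward primer CGCCGTCG is found on the top strand at positions 54–61.
The reverse primer's reverse complement is ACTGCACAAA, which matches the template at positions 104–113.
Amplicon spans positions 54–113: 60 bp.

60 bp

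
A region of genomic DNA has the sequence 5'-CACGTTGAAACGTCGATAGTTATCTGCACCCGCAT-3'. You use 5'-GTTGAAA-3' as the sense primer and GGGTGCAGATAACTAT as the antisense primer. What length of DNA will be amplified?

28 bp

The forward primer matches the template at positions 4–10.
The reverse primer's reverse complement is ATAGTTATCTGCACCC, which matches the template at positions 16–31.
The product runs from position 4 to position 31, so its length is 31 − 4 + 1 = 28 bp.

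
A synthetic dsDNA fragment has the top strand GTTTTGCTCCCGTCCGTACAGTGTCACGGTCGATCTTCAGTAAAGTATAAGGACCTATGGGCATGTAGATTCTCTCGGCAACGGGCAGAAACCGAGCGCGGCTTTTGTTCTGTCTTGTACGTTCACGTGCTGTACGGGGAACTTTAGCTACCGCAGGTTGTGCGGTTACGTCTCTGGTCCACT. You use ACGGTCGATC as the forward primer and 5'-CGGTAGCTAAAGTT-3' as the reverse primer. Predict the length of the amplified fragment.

Scanning the template, ACGGTCGATC occurs at positions 26–35; this primer anneals to the bottom strand there with its 3' end pointing downstream.
The reverse primer's reverse complement is AACTTTAGCTACCG, which matches the template at positions 140–153.
Amplicon spans positions 26–153: 128 bp.

128 bp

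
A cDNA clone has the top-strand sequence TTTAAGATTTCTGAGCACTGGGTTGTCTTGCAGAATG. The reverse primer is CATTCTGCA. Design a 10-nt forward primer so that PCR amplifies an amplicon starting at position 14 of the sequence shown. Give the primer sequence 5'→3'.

The reverse primer's reverse complement TGCAGAATG matches the template at positions 29–37; the product starts at position 14.
The forward primer is identical to the top strand over positions 14–23: AGCACTGGGT.

5'-AGCACTGGGT-3'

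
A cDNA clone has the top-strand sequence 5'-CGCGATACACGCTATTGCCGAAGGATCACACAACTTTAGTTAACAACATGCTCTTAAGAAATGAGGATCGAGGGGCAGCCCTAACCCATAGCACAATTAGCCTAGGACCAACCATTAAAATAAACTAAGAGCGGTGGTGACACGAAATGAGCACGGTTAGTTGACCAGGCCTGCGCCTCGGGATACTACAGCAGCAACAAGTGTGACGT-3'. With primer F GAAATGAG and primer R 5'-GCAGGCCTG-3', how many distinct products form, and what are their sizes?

The forward primer GAAATGAG matches the top strand at positions 58–65, 144–151.
The reverse primer's reverse complement is CAGGCCTGC, matching at positions 166–174.
Each forward site pairs with the reverse site to give a product ending at position 174: sizes 117, 31 bp.

Two products: 117 bp, 31 bp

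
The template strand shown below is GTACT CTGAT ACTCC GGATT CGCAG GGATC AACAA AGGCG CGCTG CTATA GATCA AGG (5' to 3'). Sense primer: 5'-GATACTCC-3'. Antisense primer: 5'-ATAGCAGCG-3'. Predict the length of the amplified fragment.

Forward primer GATACTCC is found on the top strand at positions 8–15.
The reverse primer's reverse complement is CGCTGCTAT, which matches the template at positions 41–49.
Amplicon spans positions 8–49: 42 bp.

42 bp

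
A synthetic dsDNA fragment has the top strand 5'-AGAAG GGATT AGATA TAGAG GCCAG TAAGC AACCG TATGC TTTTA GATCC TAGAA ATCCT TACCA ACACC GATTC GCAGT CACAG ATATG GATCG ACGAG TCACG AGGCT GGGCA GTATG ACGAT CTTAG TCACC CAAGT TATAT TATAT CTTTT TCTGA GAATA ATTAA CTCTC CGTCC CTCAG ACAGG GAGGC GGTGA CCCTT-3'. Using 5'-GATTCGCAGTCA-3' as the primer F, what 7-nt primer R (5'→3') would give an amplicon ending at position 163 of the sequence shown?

5'-TTCTCAG-3'

The forward primer binds at positions 71–82; the product's 3' end on the top strand is position 163.
The reverse primer anneals to the top strand over positions 157–163, i.e. to CTGAGAA.
Its sequence written 5'→3' is the reverse complement: TTCTCAG.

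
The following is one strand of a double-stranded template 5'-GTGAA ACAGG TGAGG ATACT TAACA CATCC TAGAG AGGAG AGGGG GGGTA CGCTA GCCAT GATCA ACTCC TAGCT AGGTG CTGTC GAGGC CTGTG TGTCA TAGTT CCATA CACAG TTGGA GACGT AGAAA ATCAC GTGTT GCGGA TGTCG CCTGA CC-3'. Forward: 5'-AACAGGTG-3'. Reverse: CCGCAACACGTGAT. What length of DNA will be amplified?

The forward primer matches the template at positions 5–12.
Taking the reverse complement of CCGCAACACGTGAT gives ATCACGTGTTGCGG, found at positions 131–144 on the template; the primer anneals here to the top strand with its 3' end pointing upstream.
The product runs from position 5 to position 144, so its length is 144 − 5 + 1 = 140 bp.

140 bp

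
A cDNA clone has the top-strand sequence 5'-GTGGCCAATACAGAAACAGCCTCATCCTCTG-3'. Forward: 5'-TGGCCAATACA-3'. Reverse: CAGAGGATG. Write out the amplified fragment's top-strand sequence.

5'-TGGCCAATACAGAAACAGCCTCATCCTCTG-3'

The forward primer matches the template at positions 2–12.
The reverse primer's reverse complement is CATCCTCTG, which matches the template at positions 23–31.
The product is the template from position 2 through 31 (30 bp).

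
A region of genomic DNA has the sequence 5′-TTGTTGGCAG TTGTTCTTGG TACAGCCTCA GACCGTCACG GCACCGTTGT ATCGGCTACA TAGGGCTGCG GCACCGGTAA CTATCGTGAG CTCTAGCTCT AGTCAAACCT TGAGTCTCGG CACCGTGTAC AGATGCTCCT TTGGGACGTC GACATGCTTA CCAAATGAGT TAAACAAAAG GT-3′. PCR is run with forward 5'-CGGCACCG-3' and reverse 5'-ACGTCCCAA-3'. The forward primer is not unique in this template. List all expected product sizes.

The forward primer CGGCACCG matches the top strand at positions 39–46, 69–76, 118–125.
The reverse primer's reverse complement is TTGGGACGT, matching at positions 141–149.
Each forward site pairs with the reverse site to give a product ending at position 149: sizes 111, 81, 32 bp.

111 bp, 81 bp, 32 bp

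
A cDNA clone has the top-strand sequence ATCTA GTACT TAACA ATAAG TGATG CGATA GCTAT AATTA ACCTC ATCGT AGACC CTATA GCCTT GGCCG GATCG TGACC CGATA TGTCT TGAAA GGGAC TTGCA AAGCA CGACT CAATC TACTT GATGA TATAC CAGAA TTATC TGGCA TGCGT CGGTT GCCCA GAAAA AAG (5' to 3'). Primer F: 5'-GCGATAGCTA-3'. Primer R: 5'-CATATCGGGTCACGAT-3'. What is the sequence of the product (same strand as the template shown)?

5'-GCGATAGCTATAATTAACCTCATCGTAGACCCTATAGCCTTGGCCGGATCGTGACCCGATATG-3'

Forward primer GCGATAGCTA is found on the top strand at positions 25–34.
Reverse complement of the reverse primer: ATCGTGACCCGATATG. This occurs on the top strand at positions 72–87.
The product is the template from position 25 through 87 (63 bp).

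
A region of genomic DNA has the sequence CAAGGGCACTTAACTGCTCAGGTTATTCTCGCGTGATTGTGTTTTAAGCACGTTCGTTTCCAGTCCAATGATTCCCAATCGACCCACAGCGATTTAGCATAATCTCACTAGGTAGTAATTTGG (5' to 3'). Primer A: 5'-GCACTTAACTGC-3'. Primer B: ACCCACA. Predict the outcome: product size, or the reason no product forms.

Primer A (GCACTTAACTGC) matches the top strand at positions 6–17 (3' end points downstream).
Primer B (ACCCACA) also matches the top strand directly, at positions 82–88 — its reverse complement TGTGGGT is not present.
Both primers anneal to the bottom strand with 3' ends pointing the same way, so neither can prime synthesis back toward the other.

No product — both primers anneal to the same strand and extend in the same direction.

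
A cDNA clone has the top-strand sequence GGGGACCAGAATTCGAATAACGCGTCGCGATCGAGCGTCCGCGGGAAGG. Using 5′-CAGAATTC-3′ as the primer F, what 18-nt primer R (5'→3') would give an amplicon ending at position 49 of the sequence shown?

The forward primer binds at positions 7–14; the product's 3' end on the top strand is position 49.
The reverse primer anneals to the top strand over positions 32–49, i.e. to CGAGCGTCCGCGGGAAGG.
Its sequence written 5'→3' is the reverse complement: CCTTCCCGCGGACGCTCG.

5'-CCTTCCCGCGGACGCTCG-3'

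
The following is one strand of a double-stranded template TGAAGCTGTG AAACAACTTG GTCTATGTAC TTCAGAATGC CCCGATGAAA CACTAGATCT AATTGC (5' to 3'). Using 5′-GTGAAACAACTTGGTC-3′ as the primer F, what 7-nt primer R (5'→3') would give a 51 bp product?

The forward primer binds at positions 8–23, so a 51 bp product ends at position 8 + 51 − 1 = 58.
The reverse primer anneals to the top strand over positions 52–58, i.e. to ACTAGAT.
Its sequence written 5'→3' is the reverse complement: ATCTAGT.

5'-ATCTAGT-3'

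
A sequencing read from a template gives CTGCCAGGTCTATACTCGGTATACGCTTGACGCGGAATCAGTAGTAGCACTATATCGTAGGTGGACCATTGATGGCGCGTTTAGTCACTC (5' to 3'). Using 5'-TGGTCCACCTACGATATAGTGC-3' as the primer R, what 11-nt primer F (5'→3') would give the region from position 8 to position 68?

The reverse primer's reverse complement GCACTATATCGTAGGTGGACCA matches the template at positions 47–68; the product starts at position 8.
The forward primer is identical to the top strand over positions 8–18: GTCTATACTCG.

5'-GTCTATACTCG-3'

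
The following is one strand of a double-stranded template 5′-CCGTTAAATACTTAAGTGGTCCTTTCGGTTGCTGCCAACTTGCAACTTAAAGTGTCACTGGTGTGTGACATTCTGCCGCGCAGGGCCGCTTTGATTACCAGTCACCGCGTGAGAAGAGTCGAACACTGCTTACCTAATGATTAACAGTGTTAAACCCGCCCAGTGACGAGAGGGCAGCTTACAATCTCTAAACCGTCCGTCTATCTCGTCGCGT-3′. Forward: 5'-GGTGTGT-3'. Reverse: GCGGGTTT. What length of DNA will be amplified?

Forward primer GGTGTGT is found on the top strand at positions 60–66.
Reverse complement of the reverse primer: AAACCCGC. This occurs on the top strand at positions 152–159.
The product runs from position 60 to position 159, so its length is 159 − 60 + 1 = 100 bp.

100 bp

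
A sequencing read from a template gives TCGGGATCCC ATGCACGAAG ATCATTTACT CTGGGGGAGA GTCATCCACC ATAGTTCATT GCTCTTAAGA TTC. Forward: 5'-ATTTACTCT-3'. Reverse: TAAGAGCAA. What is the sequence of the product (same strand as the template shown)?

Forward primer ATTTACTCT is found on the top strand at positions 24–32.
Reverse complement of the reverse primer: TTGCTCTTA. This occurs on the top strand at positions 59–67.
The product is the template from position 24 through 67 (44 bp).

5'-ATTTACTCTGGGGGAGAGTCATCCACCATAGTTCATTGCTCTTA-3'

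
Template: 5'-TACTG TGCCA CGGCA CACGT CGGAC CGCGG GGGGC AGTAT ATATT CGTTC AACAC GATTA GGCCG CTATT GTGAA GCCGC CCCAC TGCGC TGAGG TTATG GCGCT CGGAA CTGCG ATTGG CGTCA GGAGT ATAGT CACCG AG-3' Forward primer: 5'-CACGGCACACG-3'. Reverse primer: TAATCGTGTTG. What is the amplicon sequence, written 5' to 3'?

The forward primer matches the template at positions 9–19.
Taking the reverse complement of TAATCGTGTTG gives CAACACGATTA, found at positions 50–60 on the template; the primer anneals here to the top strand with its 3' end pointing upstream.
The product is the template from position 9 through 60 (52 bp).

5'-CACGGCACACGTCGGACCGCGGGGGGCAGTATATATTCGTTCAACACGATTA-3'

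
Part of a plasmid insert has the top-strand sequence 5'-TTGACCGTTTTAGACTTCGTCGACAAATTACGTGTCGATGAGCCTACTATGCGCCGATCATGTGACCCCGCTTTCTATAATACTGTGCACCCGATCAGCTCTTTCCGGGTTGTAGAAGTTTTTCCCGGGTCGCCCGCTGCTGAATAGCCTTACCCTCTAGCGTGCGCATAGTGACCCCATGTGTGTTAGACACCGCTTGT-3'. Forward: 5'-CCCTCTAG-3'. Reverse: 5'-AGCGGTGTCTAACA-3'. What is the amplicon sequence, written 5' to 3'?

Forward primer CCCTCTAG is found on the top strand at positions 153–160.
Taking the reverse complement of AGCGGTGTCTAACA gives TGTTAGACACCGCT, found at positions 184–197 on the template; the primer anneals here to the top strand with its 3' end pointing upstream.
The product is the template from position 153 through 197 (45 bp).

5'-CCCTCTAGCGTGCGCATAGTGACCCCATGTGTGTTAGACACCGCT-3'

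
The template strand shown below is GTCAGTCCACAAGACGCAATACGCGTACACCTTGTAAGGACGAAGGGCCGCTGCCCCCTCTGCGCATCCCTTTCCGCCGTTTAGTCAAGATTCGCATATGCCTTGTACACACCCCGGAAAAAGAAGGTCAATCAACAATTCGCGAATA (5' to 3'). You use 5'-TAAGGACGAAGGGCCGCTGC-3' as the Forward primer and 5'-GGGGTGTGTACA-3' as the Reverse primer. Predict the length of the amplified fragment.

Forward primer TAAGGACGAAGGGCCGCTGC is found on the top strand at positions 35–54.
Reverse complement of the reverse primer: TGTACACACCCC. This occurs on the top strand at positions 104–115.
Amplicon spans positions 35–115: 81 bp.

81 bp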